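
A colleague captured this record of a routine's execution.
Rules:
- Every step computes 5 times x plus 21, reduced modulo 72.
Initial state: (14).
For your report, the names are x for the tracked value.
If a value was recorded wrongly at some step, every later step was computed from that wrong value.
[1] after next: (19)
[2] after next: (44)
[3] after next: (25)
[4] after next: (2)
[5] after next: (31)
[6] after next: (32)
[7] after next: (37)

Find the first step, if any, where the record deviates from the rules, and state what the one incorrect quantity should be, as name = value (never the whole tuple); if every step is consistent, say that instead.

no error

Recomputing the run from the initial state:
step 1: x = 19
step 2: x = 44
step 3: x = 25
step 4: x = 2
step 5: x = 31
step 6: x = 32
step 7: x = 37
This matches the record at every step.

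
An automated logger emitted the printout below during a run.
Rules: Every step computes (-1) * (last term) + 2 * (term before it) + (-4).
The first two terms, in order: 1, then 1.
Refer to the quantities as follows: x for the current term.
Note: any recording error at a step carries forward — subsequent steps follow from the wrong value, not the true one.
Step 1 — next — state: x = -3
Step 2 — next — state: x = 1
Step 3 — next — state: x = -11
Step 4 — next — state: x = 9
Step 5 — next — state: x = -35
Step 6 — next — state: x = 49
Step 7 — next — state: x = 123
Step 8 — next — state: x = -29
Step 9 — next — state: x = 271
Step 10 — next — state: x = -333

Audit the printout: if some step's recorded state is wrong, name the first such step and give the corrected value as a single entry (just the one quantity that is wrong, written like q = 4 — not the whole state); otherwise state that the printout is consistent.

step 7, x = -123

Step 1: x = -1*(1) + (2)*(1) + (-4) = -3 — same as recorded.
Step 2: x = -1*(-3) + (2)*(1) + (-4) = 1 — confirmed correct.
Step 3: x = -1*(1) + (2)*(-3) + (-4) = -11 — matches.
Step 4: x = -1*(-11) + (2)*(1) + (-4) = 9 — consistent with the printout.
Step 5: x = -1*(9) + (2)*(-11) + (-4) = -35 — no discrepancy.
Step 6: x = -1*(-35) + (2)*(9) + (-4) = 49 — same as recorded.
Step 7: x = -1*(49) + (2)*(-35) + (-4) = -123 — the entry is off here.
Conclusion: step 7 carries the first error; the entry should be x = -123.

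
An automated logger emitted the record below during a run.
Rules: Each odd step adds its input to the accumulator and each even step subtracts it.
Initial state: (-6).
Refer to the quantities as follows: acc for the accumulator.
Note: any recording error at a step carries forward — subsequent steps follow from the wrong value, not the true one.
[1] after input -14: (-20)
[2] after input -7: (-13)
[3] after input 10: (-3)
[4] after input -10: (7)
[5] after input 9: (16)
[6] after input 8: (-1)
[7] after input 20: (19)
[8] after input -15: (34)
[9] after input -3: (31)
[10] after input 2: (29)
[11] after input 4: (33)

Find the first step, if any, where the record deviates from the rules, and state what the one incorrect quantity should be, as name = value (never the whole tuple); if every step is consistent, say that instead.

step 6, acc = 8

Recomputing the run from the initial state:
step 1: acc = -20
step 2: acc = -13
step 3: acc = -3
step 4: acc = 7
step 5: acc = 16
step 6: acc = 8
step 7: acc = 28
step 8: acc = 43
step 9: acc = 40
step 10: acc = 38
step 11: acc = 42
The first disagreement with the record is at step 6, where the value should be acc = 8.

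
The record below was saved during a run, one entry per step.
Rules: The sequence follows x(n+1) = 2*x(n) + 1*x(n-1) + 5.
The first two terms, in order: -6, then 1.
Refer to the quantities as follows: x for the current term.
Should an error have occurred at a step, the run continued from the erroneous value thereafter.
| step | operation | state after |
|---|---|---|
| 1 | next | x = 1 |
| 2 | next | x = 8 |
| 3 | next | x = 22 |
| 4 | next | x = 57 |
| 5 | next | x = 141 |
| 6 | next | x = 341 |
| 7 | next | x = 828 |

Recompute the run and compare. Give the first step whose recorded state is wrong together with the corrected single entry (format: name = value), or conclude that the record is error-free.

step 6, x = 344

Recomputing the run from the initial state:
step 1: x = 1
step 2: x = 8
step 3: x = 22
step 4: x = 57
step 5: x = 141
step 6: x = 344
step 7: x = 834
The first disagreement with the record is at step 6, where the value should be x = 344.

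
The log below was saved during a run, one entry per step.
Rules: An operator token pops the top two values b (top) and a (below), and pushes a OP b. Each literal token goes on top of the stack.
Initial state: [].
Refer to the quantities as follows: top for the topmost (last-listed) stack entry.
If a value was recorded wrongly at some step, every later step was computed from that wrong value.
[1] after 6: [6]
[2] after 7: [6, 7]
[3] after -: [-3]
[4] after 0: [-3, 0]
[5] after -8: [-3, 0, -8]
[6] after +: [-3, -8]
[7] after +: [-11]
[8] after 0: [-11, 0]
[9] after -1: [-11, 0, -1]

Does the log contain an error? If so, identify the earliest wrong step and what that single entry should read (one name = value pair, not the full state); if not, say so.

step 3, top = -1

Recomputing the run from the initial state:
step 1: [6]
step 2: [6, 7]
step 3: [-1]
step 4: [-1, 0]
step 5: [-1, 0, -8]
step 6: [-1, -8]
step 7: [-9]
step 8: [-9, 0]
step 9: [-9, 0, -1]
The first disagreement with the log is at step 3, where the value should be top = -1.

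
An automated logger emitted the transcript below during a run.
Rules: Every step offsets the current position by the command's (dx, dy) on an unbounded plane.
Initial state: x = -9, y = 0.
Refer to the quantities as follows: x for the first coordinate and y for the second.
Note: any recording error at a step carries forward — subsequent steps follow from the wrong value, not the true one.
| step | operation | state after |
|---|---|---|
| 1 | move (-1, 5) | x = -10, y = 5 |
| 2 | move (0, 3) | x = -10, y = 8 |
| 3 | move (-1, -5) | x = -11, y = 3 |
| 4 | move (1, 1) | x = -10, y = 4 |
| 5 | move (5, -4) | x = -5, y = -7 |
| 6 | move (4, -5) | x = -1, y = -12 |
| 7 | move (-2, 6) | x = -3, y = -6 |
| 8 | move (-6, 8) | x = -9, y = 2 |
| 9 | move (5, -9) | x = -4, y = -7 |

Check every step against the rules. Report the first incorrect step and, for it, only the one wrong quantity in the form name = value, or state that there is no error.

Recomputing the run from the initial state:
step 1: x = -10, y = 5
step 2: x = -10, y = 8
step 3: x = -11, y = 3
step 4: x = -10, y = 4
step 5: x = -5, y = 0
step 6: x = -1, y = -5
step 7: x = -3, y = 1
step 8: x = -9, y = 9
step 9: x = -4, y = 0
The first disagreement with the transcript is at step 5, where the value should be y = 0.

step 5, y = 0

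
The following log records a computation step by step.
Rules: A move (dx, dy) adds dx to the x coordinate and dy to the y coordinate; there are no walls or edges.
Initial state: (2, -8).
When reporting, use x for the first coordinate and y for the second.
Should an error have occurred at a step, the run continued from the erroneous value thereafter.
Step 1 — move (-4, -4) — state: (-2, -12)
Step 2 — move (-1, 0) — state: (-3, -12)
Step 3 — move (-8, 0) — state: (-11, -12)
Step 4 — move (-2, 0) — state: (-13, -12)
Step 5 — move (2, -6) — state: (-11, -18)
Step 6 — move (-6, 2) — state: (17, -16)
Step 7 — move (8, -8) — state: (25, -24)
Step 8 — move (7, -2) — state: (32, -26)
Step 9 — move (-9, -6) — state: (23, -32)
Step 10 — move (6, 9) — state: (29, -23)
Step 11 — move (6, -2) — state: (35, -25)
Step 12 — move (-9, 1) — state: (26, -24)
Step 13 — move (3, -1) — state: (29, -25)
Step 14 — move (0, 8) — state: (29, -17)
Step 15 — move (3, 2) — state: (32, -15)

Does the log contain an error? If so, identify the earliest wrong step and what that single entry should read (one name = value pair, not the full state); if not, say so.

step 6, x = -17

Step 1: x = 2 + (-4) = -2, y = -8 + (-4) = -12 — agrees with the log.
Step 2: x = -2 + (-1) = -3, y = -12 + (0) = -12 — no discrepancy.
Step 3: x = -3 + (-8) = -11, y = -12 + (0) = -12 — agrees with the log.
Step 4: x = -11 + (-2) = -13, y = -12 + (0) = -12 — consistent with the log.
Step 5: x = -13 + (2) = -11, y = -12 + (-6) = -18 — no discrepancy.
Step 6: x = -11 + (-6) = -17, y = -18 + (2) = -16 — the recorded entry deviates here.
First incorrect step: 6; the correct value is x = -17.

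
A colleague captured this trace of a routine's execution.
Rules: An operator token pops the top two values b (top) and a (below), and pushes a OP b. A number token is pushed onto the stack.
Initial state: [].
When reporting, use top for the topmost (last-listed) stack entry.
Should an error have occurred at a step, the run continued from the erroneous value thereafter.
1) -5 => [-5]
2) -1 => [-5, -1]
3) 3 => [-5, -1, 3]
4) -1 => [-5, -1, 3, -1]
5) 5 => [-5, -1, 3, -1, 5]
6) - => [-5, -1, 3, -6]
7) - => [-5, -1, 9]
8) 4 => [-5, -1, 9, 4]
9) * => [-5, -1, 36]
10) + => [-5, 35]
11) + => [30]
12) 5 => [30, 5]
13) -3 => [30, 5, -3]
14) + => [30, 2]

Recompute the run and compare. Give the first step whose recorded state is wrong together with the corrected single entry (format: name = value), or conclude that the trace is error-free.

1. push -5: top = -5 (exactly as logged)
2. push -1: top = -1 (matches)
3. push 3: top = 3 (confirmed correct)
4. push -1: top = -1 (in agreement)
5. push 5: top = 5 (matches)
6. -1 - 5 = -6 (consistent with the trace)
7. 3 - -6 = 9 (consistent with the trace)
8. push 4: top = 4 (agrees with the trace)
9. 9 * 4 = 36 (agrees with the trace)
10. -1 + 36 = 35 (verified)
11. -5 + 35 = 30 (same as recorded)
12. push 5: top = 5 (in agreement)
13. push -3: top = -3 (matches)
14. 5 + -3 = 2 (consistent with the trace)
Nothing is out of place; the run is error-free.

no error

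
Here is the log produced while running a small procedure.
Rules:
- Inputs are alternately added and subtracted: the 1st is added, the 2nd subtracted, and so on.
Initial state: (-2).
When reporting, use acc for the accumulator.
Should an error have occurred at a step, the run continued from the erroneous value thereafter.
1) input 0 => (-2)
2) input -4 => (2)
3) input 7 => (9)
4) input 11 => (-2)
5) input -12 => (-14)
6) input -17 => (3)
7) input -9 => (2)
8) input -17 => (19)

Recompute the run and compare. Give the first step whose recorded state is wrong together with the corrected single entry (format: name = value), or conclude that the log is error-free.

Recomputing the run from the initial state:
step 1: acc = -2
step 2: acc = 2
step 3: acc = 9
step 4: acc = -2
step 5: acc = -14
step 6: acc = 3
step 7: acc = -6
step 8: acc = 11
The first disagreement with the log is at step 7, where the value should be acc = -6.

step 7, acc = -6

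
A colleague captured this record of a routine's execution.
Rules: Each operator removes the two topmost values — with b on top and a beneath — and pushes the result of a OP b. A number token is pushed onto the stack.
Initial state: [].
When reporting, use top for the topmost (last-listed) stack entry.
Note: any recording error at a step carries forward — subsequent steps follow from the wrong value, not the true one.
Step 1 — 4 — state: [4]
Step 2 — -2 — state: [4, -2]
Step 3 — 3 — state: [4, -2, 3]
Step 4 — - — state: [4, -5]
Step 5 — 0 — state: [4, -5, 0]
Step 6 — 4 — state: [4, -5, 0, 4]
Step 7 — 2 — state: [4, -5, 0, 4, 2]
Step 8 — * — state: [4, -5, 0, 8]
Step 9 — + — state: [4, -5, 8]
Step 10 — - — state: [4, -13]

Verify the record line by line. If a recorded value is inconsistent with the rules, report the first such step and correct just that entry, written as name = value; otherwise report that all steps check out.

no error

Recomputing the run from the initial state:
step 1: [4]
step 2: [4, -2]
step 3: [4, -2, 3]
step 4: [4, -5]
step 5: [4, -5, 0]
step 6: [4, -5, 0, 4]
step 7: [4, -5, 0, 4, 2]
step 8: [4, -5, 0, 8]
step 9: [4, -5, 8]
step 10: [4, -13]
This matches the record at every step.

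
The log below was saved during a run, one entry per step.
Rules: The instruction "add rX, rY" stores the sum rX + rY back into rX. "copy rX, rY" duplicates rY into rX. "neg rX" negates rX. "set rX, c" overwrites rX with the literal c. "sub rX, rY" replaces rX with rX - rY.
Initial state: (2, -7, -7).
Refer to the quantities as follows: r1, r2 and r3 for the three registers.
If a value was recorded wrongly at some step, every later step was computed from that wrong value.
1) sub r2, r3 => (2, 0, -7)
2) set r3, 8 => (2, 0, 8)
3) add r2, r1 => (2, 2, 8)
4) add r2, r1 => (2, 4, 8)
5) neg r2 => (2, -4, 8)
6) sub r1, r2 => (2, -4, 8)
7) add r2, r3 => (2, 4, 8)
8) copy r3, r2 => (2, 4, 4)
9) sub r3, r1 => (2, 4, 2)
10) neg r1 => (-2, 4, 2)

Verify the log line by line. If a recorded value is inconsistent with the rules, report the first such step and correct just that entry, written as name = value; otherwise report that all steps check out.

step 6, r1 = 6

Recomputing the run from the initial state:
step 1: r1 = 2, r2 = 0, r3 = -7
step 2: r1 = 2, r2 = 0, r3 = 8
step 3: r1 = 2, r2 = 2, r3 = 8
step 4: r1 = 2, r2 = 4, r3 = 8
step 5: r1 = 2, r2 = -4, r3 = 8
step 6: r1 = 6, r2 = -4, r3 = 8
step 7: r1 = 6, r2 = 4, r3 = 8
step 8: r1 = 6, r2 = 4, r3 = 4
step 9: r1 = 6, r2 = 4, r3 = -2
step 10: r1 = -6, r2 = 4, r3 = -2
The first disagreement with the log is at step 6, where the value should be r1 = 6.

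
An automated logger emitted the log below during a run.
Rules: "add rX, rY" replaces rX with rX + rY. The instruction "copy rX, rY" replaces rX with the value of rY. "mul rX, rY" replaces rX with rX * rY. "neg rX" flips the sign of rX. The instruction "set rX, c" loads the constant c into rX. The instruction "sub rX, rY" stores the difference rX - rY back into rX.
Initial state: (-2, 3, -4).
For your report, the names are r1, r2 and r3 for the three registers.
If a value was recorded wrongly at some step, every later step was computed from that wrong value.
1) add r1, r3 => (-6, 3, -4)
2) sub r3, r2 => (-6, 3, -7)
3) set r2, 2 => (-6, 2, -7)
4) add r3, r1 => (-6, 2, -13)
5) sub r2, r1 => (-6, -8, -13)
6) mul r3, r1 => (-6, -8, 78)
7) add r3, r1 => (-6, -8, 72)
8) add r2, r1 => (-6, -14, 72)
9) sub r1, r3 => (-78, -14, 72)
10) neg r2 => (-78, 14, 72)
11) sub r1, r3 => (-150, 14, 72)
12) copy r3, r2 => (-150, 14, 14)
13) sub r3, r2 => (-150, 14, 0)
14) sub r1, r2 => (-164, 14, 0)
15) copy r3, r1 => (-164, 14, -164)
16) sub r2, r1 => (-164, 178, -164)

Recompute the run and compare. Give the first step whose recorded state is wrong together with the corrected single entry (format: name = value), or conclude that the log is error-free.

step 5, r2 = 8

Recomputing the run from the initial state:
step 1: r1 = -6, r2 = 3, r3 = -4
step 2: r1 = -6, r2 = 3, r3 = -7
step 3: r1 = -6, r2 = 2, r3 = -7
step 4: r1 = -6, r2 = 2, r3 = -13
step 5: r1 = -6, r2 = 8, r3 = -13
step 6: r1 = -6, r2 = 8, r3 = 78
step 7: r1 = -6, r2 = 8, r3 = 72
step 8: r1 = -6, r2 = 2, r3 = 72
step 9: r1 = -78, r2 = 2, r3 = 72
step 10: r1 = -78, r2 = -2, r3 = 72
step 11: r1 = -150, r2 = -2, r3 = 72
step 12: r1 = -150, r2 = -2, r3 = -2
step 13: r1 = -150, r2 = -2, r3 = 0
step 14: r1 = -148, r2 = -2, r3 = 0
step 15: r1 = -148, r2 = -2, r3 = -148
step 16: r1 = -148, r2 = 146, r3 = -148
The first disagreement with the log is at step 5, where the value should be r2 = 8.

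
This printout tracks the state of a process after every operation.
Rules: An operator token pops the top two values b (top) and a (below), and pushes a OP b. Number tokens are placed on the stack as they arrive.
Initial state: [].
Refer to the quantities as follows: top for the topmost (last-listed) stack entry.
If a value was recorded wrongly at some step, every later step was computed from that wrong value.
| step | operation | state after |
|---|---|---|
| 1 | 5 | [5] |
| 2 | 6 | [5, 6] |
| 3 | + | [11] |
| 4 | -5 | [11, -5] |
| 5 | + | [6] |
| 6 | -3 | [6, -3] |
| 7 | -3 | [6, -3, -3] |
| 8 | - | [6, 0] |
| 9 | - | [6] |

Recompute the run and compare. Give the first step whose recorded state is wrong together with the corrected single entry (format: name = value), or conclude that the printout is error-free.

no error

Recomputing the run from the initial state:
step 1: [5]
step 2: [5, 6]
step 3: [11]
step 4: [11, -5]
step 5: [6]
step 6: [6, -3]
step 7: [6, -3, -3]
step 8: [6, 0]
step 9: [6]
This matches the printout at every step.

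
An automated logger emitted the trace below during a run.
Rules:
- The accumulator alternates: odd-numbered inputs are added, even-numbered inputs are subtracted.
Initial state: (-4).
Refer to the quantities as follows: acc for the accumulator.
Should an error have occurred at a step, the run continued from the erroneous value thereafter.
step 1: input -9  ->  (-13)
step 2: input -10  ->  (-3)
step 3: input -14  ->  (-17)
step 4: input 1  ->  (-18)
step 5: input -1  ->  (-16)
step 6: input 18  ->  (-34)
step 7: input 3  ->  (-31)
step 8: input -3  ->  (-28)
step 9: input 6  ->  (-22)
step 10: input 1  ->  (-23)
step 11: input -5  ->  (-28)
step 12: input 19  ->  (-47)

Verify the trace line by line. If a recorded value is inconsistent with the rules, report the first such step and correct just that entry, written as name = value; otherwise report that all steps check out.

Step 1: acc = -4 + -9 = -13 — checks out.
Step 2: acc = -13 - -10 = -3 — checks out.
Step 3: acc = -3 + -14 = -17 — matches.
Step 4: acc = -17 - 1 = -18 — confirmed correct.
Step 5: acc = -18 + -1 = -19 — this is not what the trace shows.
First incorrect step: 5; the correct value is acc = -19.

step 5, acc = -19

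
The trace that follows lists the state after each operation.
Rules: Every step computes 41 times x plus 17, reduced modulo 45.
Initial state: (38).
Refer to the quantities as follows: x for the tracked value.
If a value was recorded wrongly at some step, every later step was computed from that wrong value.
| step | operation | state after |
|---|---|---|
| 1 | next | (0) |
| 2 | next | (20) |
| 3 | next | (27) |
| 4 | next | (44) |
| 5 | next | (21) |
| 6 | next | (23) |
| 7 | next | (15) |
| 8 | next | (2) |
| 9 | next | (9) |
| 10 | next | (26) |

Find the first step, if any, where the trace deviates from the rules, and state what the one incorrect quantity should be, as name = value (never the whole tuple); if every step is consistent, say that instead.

Recomputing the run from the initial state:
step 1: x = 0
step 2: x = 17
step 3: x = 39
step 4: x = 41
step 5: x = 33
step 6: x = 20
step 7: x = 27
step 8: x = 44
step 9: x = 21
step 10: x = 23
The first disagreement with the trace is at step 2, where the value should be x = 17.

step 2, x = 17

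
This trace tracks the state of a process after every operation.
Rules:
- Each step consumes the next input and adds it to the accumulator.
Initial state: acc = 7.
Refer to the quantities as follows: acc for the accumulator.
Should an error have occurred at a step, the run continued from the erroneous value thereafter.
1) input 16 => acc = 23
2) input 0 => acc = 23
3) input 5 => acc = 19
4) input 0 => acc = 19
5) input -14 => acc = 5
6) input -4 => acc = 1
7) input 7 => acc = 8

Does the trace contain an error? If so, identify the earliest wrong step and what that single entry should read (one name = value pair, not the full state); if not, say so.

step 3, acc = 28

1. acc = 7 + 16 = 23 (in agreement)
2. acc = 23 + 0 = 23 (matches)
3. acc = 23 + 5 = 28 (the trace has a different value)
So the first discrepancy is step 3, where the right value is acc = 28.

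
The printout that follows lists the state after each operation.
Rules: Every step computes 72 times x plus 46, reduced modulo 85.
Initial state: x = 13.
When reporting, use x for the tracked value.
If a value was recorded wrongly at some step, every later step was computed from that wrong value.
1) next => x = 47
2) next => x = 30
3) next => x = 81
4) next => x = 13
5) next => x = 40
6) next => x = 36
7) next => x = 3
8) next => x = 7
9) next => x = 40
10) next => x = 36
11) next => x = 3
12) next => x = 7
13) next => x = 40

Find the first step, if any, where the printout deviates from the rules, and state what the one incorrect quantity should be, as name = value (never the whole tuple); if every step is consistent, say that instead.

Step 1: x = (72*13 + 46) mod 85 = 47 — in agreement.
Step 2: x = (72*47 + 46) mod 85 = 30 — exactly as logged.
Step 3: x = (72*30 + 46) mod 85 = 81 — verified.
Step 4: x = (72*81 + 46) mod 85 = 13 — no discrepancy.
Step 5: x = (72*13 + 46) mod 85 = 47 — the printout has a different value.
Step 5 is the first one off; corrected, x = 47.

step 5, x = 47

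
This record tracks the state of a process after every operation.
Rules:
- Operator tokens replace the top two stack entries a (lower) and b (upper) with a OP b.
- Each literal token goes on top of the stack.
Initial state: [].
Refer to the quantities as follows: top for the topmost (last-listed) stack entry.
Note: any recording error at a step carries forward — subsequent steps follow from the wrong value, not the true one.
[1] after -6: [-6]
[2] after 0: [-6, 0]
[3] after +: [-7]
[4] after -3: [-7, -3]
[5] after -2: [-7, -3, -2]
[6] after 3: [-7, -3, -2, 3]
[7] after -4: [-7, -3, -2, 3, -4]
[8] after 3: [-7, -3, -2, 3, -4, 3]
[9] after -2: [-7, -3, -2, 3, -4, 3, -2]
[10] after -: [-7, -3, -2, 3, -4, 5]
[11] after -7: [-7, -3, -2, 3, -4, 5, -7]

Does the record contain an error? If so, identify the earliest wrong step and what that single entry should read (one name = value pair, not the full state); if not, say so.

Recomputing the run from the initial state:
step 1: [-6]
step 2: [-6, 0]
step 3: [-6]
step 4: [-6, -3]
step 5: [-6, -3, -2]
step 6: [-6, -3, -2, 3]
step 7: [-6, -3, -2, 3, -4]
step 8: [-6, -3, -2, 3, -4, 3]
step 9: [-6, -3, -2, 3, -4, 3, -2]
step 10: [-6, -3, -2, 3, -4, 5]
step 11: [-6, -3, -2, 3, -4, 5, -7]
The first disagreement with the record is at step 3, where the value should be top = -6.

step 3, top = -6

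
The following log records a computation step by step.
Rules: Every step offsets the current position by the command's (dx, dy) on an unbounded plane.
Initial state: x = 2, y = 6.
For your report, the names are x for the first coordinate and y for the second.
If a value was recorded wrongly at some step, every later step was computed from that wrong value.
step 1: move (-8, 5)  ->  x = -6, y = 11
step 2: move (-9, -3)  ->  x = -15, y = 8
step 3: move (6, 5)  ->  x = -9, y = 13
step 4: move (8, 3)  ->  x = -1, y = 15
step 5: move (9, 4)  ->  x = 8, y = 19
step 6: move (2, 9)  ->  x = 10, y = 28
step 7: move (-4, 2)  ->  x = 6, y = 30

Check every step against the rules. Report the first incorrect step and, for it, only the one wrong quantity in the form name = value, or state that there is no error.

1. x = 2 + (-8) = -6, y = 6 + (5) = 11 (confirmed correct)
2. x = -6 + (-9) = -15, y = 11 + (-3) = 8 (same as recorded)
3. x = -15 + (6) = -9, y = 8 + (5) = 13 (same as recorded)
4. x = -9 + (8) = -1, y = 13 + (3) = 16 (a discrepancy with the log)
The earliest wrong entry is at step 4: it should read y = 16.

step 4, y = 16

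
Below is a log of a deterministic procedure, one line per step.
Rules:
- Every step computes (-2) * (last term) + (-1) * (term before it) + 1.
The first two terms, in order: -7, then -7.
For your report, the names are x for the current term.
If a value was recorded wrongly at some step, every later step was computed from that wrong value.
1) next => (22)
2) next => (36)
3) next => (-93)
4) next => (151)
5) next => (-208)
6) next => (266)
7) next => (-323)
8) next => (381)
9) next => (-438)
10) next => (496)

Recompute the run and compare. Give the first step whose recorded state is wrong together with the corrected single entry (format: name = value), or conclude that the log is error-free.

step 2, x = -36

step 1: x = -2*(-7) + (-1)*(-7) + (1) = 22 -> no discrepancy
step 2: x = -2*(22) + (-1)*(-7) + (1) = -36 -> this is not what the log shows
First incorrect step: 2; the correct value is x = -36.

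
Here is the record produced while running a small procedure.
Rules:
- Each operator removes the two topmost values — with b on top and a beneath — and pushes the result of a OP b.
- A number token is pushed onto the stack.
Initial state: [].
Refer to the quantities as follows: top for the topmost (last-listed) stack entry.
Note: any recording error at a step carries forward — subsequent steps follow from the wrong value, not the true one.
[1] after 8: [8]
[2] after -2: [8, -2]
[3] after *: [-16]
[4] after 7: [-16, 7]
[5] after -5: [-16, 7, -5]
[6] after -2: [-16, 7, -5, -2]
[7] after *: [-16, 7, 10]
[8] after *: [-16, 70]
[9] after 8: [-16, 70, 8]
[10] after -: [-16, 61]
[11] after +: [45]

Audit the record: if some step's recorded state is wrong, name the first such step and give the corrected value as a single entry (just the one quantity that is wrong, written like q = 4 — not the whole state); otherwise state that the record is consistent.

step 10, top = 62

Step 1: push 8: top = 8 — same as recorded.
Step 2: push -2: top = -2 — matches.
Step 3: 8 * -2 = -16 — no discrepancy.
Step 4: push 7: top = 7 — no discrepancy.
Step 5: push -5: top = -5 — in agreement.
Step 6: push -2: top = -2 — agrees with the record.
Step 7: -5 * -2 = 10 — exactly as logged.
Step 8: 7 * 10 = 70 — same as recorded.
Step 9: push 8: top = 8 — exactly as logged.
Step 10: 70 - 8 = 62 — the entry is off here.
The earliest wrong entry is at step 10: it should read top = 62.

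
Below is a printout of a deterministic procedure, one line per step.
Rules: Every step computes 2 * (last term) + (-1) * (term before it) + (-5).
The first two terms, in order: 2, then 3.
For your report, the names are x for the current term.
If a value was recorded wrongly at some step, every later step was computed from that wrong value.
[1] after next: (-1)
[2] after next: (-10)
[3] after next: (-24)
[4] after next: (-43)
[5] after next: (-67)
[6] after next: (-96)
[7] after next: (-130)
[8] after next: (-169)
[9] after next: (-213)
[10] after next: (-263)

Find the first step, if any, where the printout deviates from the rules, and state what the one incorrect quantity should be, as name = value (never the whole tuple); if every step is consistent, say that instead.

1. x = 2*(3) + (-1)*(2) + (-5) = -1 (exactly as logged)
2. x = 2*(-1) + (-1)*(3) + (-5) = -10 (in agreement)
3. x = 2*(-10) + (-1)*(-1) + (-5) = -24 (no discrepancy)
4. x = 2*(-24) + (-1)*(-10) + (-5) = -43 (exactly as logged)
5. x = 2*(-43) + (-1)*(-24) + (-5) = -67 (same as recorded)
6. x = 2*(-67) + (-1)*(-43) + (-5) = -96 (checks out)
7. x = 2*(-96) + (-1)*(-67) + (-5) = -130 (no discrepancy)
8. x = 2*(-130) + (-1)*(-96) + (-5) = -169 (same as recorded)
9. x = 2*(-169) + (-1)*(-130) + (-5) = -213 (in agreement)
10. x = 2*(-213) + (-1)*(-169) + (-5) = -262 (the entry is off here)
The earliest wrong entry is at step 10: it should read x = -262.

step 10, x = -262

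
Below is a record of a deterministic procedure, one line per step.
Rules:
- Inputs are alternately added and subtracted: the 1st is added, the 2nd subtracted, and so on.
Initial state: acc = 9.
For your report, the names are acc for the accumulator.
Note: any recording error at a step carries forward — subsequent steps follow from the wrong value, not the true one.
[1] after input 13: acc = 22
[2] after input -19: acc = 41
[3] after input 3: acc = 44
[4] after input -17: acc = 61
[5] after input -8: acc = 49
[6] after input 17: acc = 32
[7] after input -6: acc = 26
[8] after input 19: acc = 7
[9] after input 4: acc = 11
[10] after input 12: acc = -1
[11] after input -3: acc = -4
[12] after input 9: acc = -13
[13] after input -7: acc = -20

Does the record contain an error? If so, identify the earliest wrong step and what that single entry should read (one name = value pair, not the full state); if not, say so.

step 1: acc = 9 + 13 = 22 -> checks out
step 2: acc = 22 - -19 = 41 -> checks out
step 3: acc = 41 + 3 = 44 -> agrees with the record
step 4: acc = 44 - -17 = 61 -> exactly as logged
step 5: acc = 61 + -8 = 53 -> not what was recorded
First deviation found at step 5; the corrected entry is acc = 53.

step 5, acc = 53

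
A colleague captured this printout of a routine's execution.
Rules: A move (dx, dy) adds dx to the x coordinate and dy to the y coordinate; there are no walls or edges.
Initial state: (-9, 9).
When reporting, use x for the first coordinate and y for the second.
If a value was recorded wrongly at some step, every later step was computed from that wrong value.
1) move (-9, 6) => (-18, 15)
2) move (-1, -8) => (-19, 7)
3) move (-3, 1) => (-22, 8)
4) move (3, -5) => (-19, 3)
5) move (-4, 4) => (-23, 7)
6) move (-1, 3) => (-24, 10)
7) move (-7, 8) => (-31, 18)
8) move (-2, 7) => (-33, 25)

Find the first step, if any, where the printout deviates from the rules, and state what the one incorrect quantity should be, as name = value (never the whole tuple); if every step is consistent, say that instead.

no error

step 1: x = -9 + (-9) = -18, y = 9 + (6) = 15 -> exactly as logged
step 2: x = -18 + (-1) = -19, y = 15 + (-8) = 7 -> same as recorded
step 3: x = -19 + (-3) = -22, y = 7 + (1) = 8 -> in agreement
step 4: x = -22 + (3) = -19, y = 8 + (-5) = 3 -> no discrepancy
step 5: x = -19 + (-4) = -23, y = 3 + (4) = 7 -> confirmed correct
step 6: x = -23 + (-1) = -24, y = 7 + (3) = 10 -> no discrepancy
step 7: x = -24 + (-7) = -31, y = 10 + (8) = 18 -> exactly as logged
step 8: x = -31 + (-2) = -33, y = 18 + (7) = 25 -> agrees with the printout
The recomputation confirms every line.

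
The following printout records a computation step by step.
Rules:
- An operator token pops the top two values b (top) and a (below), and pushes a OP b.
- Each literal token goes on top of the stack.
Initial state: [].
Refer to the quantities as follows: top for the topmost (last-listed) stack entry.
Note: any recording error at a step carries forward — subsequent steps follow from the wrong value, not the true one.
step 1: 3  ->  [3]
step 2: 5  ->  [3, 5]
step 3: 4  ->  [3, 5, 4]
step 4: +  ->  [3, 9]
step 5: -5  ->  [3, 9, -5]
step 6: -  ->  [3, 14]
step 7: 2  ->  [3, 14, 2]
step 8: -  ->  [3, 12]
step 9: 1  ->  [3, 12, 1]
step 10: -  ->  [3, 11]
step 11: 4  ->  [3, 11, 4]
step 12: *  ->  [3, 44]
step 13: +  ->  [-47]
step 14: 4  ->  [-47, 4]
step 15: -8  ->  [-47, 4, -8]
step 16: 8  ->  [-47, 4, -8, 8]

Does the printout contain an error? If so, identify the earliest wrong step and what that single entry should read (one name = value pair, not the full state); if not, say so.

step 13, top = 47

Recomputing the run from the initial state:
step 1: [3]
step 2: [3, 5]
step 3: [3, 5, 4]
step 4: [3, 9]
step 5: [3, 9, -5]
step 6: [3, 14]
step 7: [3, 14, 2]
step 8: [3, 12]
step 9: [3, 12, 1]
step 10: [3, 11]
step 11: [3, 11, 4]
step 12: [3, 44]
step 13: [47]
step 14: [47, 4]
step 15: [47, 4, -8]
step 16: [47, 4, -8, 8]
The first disagreement with the printout is at step 13, where the value should be top = 47.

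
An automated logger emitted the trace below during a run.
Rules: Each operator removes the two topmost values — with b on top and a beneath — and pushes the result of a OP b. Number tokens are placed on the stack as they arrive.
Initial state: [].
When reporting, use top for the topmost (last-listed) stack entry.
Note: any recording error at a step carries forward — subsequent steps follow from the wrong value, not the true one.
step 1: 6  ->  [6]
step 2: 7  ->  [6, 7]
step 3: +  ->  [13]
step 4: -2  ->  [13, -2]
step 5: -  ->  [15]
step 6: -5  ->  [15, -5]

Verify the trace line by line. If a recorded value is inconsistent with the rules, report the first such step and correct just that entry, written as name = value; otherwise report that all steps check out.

Recomputing the run from the initial state:
step 1: [6]
step 2: [6, 7]
step 3: [13]
step 4: [13, -2]
step 5: [15]
step 6: [15, -5]
This matches the trace at every step.

no error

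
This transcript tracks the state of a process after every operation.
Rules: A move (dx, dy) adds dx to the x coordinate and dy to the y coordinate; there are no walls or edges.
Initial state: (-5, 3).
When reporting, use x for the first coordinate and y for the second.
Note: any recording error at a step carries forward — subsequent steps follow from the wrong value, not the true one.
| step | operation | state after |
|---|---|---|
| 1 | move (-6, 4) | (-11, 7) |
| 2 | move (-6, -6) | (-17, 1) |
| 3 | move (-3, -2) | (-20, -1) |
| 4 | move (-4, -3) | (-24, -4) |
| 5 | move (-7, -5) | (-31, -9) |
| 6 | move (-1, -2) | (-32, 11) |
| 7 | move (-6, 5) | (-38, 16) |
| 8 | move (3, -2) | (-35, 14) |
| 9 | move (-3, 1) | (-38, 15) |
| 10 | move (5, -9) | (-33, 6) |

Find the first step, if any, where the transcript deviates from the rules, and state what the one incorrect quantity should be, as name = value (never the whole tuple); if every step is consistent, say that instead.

1. x = -5 + (-6) = -11, y = 3 + (4) = 7 (verified)
2. x = -11 + (-6) = -17, y = 7 + (-6) = 1 (matches)
3. x = -17 + (-3) = -20, y = 1 + (-2) = -1 (checks out)
4. x = -20 + (-4) = -24, y = -1 + (-3) = -4 (exactly as logged)
5. x = -24 + (-7) = -31, y = -4 + (-5) = -9 (matches)
6. x = -31 + (-1) = -32, y = -9 + (-2) = -11 (the transcript has a different value)
The audit stops at step 6: the recorded entry is wrong and should be y = -11.

step 6, y = -11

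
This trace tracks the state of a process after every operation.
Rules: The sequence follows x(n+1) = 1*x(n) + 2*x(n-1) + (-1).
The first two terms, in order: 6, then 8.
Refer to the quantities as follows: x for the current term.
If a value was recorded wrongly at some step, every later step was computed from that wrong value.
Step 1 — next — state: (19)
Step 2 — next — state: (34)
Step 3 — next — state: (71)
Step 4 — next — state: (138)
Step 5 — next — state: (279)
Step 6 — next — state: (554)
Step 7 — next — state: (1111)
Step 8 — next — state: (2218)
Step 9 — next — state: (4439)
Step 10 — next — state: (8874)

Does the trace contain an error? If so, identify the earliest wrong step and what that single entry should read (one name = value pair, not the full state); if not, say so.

step 1: x = 1*(8) + (2)*(6) + (-1) = 19 -> in agreement
step 2: x = 1*(19) + (2)*(8) + (-1) = 34 -> confirmed correct
step 3: x = 1*(34) + (2)*(19) + (-1) = 71 -> checks out
step 4: x = 1*(71) + (2)*(34) + (-1) = 138 -> exactly as logged
step 5: x = 1*(138) + (2)*(71) + (-1) = 279 -> same as recorded
step 6: x = 1*(279) + (2)*(138) + (-1) = 554 -> same as recorded
step 7: x = 1*(554) + (2)*(279) + (-1) = 1111 -> agrees with the trace
step 8: x = 1*(1111) + (2)*(554) + (-1) = 2218 -> checks out
step 9: x = 1*(2218) + (2)*(1111) + (-1) = 4439 -> exactly as logged
step 10: x = 1*(4439) + (2)*(2218) + (-1) = 8874 -> checks out
All steps check out; nothing to correct.

no error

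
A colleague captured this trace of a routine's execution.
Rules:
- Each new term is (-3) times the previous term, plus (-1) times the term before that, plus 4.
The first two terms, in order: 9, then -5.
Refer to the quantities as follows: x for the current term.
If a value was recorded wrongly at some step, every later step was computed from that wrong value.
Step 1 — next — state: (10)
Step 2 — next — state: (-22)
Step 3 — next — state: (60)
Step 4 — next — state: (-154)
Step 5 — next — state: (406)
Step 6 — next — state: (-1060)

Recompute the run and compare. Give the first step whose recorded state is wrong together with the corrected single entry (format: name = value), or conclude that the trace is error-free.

step 1: x = -3*(-5) + (-1)*(9) + (4) = 10 -> same as recorded
step 2: x = -3*(10) + (-1)*(-5) + (4) = -21 -> a discrepancy with the trace
Conclusion: step 2 carries the first error; the entry should be x = -21.

step 2, x = -21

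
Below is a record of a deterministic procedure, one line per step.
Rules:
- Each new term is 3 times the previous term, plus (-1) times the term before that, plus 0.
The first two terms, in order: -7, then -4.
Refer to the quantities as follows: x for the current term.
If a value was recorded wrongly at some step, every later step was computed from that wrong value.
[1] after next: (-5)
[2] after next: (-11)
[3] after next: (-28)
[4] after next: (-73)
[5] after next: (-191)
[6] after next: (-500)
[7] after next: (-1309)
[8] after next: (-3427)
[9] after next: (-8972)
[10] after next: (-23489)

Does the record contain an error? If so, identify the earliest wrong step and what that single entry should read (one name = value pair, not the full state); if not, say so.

Step 1: x = 3*(-4) + (-1)*(-7) + (0) = -5 — no discrepancy.
Step 2: x = 3*(-5) + (-1)*(-4) + (0) = -11 — consistent with the record.
Step 3: x = 3*(-11) + (-1)*(-5) + (0) = -28 — checks out.
Step 4: x = 3*(-28) + (-1)*(-11) + (0) = -73 — in agreement.
Step 5: x = 3*(-73) + (-1)*(-28) + (0) = -191 — same as recorded.
Step 6: x = 3*(-191) + (-1)*(-73) + (0) = -500 — in agreement.
Step 7: x = 3*(-500) + (-1)*(-191) + (0) = -1309 — matches.
Step 8: x = 3*(-1309) + (-1)*(-500) + (0) = -3427 — same as recorded.
Step 9: x = 3*(-3427) + (-1)*(-1309) + (0) = -8972 — in agreement.
Step 10: x = 3*(-8972) + (-1)*(-3427) + (0) = -23489 — consistent with the record.
The whole run recomputes cleanly — no discrepancies.

no error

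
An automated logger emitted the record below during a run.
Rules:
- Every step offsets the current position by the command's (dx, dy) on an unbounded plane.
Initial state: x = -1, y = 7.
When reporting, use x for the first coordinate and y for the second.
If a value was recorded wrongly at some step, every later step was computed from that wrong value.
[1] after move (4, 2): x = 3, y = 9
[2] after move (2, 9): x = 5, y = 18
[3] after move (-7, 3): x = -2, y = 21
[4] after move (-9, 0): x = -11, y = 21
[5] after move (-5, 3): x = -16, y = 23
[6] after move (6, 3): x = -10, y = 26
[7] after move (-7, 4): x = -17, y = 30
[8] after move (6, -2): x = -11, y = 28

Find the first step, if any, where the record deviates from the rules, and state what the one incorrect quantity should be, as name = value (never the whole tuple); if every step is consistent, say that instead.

step 5, y = 24

1. x = -1 + (4) = 3, y = 7 + (2) = 9 (same as recorded)
2. x = 3 + (2) = 5, y = 9 + (9) = 18 (consistent with the record)
3. x = 5 + (-7) = -2, y = 18 + (3) = 21 (agrees with the record)
4. x = -2 + (-9) = -11, y = 21 + (0) = 21 (in agreement)
5. x = -11 + (-5) = -16, y = 21 + (3) = 24 (the record has a different value)
Step 5 is the first one off; corrected, y = 24.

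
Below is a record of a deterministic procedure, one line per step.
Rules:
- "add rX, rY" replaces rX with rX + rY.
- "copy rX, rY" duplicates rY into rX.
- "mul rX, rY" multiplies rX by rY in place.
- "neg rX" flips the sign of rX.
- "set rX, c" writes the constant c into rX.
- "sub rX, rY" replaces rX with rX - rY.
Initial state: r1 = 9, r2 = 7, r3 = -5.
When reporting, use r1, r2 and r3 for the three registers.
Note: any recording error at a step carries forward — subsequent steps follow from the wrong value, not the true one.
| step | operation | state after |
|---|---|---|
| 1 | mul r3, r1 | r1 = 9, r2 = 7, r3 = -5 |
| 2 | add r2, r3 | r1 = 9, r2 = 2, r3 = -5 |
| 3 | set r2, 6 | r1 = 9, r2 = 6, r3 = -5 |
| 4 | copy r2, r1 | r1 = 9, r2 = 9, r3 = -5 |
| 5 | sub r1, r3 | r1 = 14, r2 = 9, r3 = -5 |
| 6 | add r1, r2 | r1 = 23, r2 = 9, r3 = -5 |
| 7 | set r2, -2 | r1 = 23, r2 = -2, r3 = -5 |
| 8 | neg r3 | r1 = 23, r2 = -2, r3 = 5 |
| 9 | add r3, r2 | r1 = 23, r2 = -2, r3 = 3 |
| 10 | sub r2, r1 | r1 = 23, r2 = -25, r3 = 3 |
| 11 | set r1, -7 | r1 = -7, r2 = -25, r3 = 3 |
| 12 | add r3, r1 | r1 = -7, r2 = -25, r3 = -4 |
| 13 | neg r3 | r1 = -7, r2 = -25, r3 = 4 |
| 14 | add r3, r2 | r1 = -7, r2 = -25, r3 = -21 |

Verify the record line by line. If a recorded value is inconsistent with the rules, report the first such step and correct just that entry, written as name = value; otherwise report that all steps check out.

step 1, r3 = -45

1. r3 = -5 * 9 = -45 (not what was recorded)
The earliest wrong entry is at step 1: it should read r3 = -45.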